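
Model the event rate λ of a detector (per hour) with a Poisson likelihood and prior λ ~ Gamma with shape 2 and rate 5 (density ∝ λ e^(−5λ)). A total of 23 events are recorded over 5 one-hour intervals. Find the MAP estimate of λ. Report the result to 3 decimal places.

λ̂_MAP = 2.400

Σxᵢ = 23, n = 5.
Posterior ∝ λe^(−5λ) · λ^23e^(−5λ) = λ^24e^(−10λ), i.e. Gamma(shape=25, rate=10).
The mode of a Gamma(a, b) with a ≥ 1 (shape–rate) is (a−1)/b = 24/10 ≈ 2.400.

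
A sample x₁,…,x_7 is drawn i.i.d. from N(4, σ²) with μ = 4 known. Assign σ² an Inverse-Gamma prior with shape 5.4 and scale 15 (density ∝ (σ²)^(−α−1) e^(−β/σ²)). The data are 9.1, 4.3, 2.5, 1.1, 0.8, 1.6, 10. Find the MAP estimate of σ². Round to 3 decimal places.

Sum of squared deviations about the known mean: SS = (9.1−4)² + (4.3−4)² + (2.5−4)² + (1.1−4)² + (0.8−4)² + (1.6−4)² + (10−4)² = 88.76.
The Normal likelihood contributes (σ²)^(−n/2) exp(−SS/(2σ²)), so the posterior is Inverse-Gamma(α + n/2, β + SS/2) = Inverse-Gamma(8.9, 59.38).
The mode of Inverse-Gamma(a, b) is b/(a+1) = 59.38/9.9 ≈ 5.998.

σ̂²_MAP = 5.998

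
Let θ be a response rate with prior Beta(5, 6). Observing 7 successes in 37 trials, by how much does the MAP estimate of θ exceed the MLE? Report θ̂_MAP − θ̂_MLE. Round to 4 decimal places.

Posterior is Beta(12, 36); MAP = (12−1)/(48−2) = 11/46 ≈ 0.23913.
MLE ignores the prior: θ̂_MLE = k/n = 7/37 ≈ 0.18919.
Difference = 11/46 − 7/37 = 85/1702 ≈ 0.0499.

MAP − MLE = 0.0499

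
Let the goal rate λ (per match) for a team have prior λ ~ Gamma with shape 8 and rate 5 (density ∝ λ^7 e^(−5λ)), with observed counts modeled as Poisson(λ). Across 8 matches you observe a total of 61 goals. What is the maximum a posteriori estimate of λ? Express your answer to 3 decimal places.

λ̂_MAP = 5.231

Σxᵢ = 61, n = 8.
Posterior ∝ λ^7e^(−5λ) · λ^61e^(−8λ) = λ^68e^(−13λ), i.e. Gamma(shape=69, rate=13).
The mode of a Gamma(a, b) with a ≥ 1 (shape–rate) is (a−1)/b = 68/13 ≈ 5.231.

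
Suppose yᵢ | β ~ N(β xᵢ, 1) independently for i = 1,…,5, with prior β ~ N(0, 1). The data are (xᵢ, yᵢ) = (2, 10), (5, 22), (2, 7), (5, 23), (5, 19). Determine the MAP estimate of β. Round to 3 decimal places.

log p(β | y) = −Σ(yᵢ − βxᵢ)²/(2·1) − β²/(2·1) + const.
Setting the derivative to zero: Σxᵢ(yᵢ − βxᵢ)/1 − β/1 = 0, so β = Σxᵢyᵢ / (Σxᵢ² + σ²/τ²).
Σxᵢyᵢ = 2·10 + 5·22 + 2·7 + 5·23 + 5·19 = 354; Σxᵢ² = 83; σ²/τ² = 1.
β̂_MAP = 354 / (83 + 1) = 354/84 ≈ 4.214.

β̂_MAP = 4.214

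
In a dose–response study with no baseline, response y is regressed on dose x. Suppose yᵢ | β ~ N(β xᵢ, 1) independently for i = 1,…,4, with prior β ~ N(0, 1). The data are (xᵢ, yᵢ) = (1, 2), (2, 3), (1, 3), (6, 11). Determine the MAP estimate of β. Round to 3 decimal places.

log p(β | y) = −Σ(yᵢ − βxᵢ)²/(2·1) − β²/(2·1) + const.
Setting the derivative to zero: Σxᵢ(yᵢ − βxᵢ)/1 − β/1 = 0, so β = Σxᵢyᵢ / (Σxᵢ² + σ²/τ²).
Σxᵢyᵢ = 1·2 + 2·3 + 1·3 + 6·11 = 77; Σxᵢ² = 42; σ²/τ² = 1.
β̂_MAP = 77 / (42 + 1) = 77/43 ≈ 1.791.

β̂_MAP = 1.791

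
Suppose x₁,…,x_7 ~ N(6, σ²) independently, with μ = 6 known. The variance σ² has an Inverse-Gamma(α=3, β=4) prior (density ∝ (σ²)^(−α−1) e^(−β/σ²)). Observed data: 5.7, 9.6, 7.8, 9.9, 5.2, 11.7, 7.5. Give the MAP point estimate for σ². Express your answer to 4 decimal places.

Sum of squared deviations about the known mean: SS = (5.7−6)² + (9.6−6)² + (7.8−6)² + (9.9−6)² + (5.2−6)² + (11.7−6)² + (7.5−6)² = 66.88.
The Normal likelihood contributes (σ²)^(−n/2) exp(−SS/(2σ²)), so the posterior is Inverse-Gamma(α + n/2, β + SS/2) = Inverse-Gamma(6.5, 37.44).
The mode of Inverse-Gamma(a, b) is b/(a+1) = 37.44/7.5 ≈ 4.9920.

σ̂²_MAP = 4.9920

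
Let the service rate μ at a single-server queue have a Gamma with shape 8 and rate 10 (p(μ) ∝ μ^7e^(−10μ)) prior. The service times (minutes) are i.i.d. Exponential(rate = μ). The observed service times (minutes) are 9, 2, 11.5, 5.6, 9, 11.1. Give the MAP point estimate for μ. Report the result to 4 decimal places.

The Exponential(rate=μ) likelihood is ∝ μ^n e^(−μΣtᵢ). Here n = 6 and Σtᵢ = 9 + 2 + 11.5 + 5.6 + 9 + 11.1 = 48.2.
Posterior ∝ μ^7e^(−10μ) · μ^6e^(−48.2μ) = μ^13e^(−58.2μ), i.e. Gamma(14, 58.2).
Mode = (a−1)/b = 13/58.2 ≈ 0.2234.

μ̂_MAP = 0.2234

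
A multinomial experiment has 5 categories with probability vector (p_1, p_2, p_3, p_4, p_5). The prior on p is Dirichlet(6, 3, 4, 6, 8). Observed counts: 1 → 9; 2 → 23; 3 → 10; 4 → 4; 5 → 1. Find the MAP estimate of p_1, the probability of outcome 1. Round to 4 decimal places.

MAP estimate: 0.2029

The posterior is Dirichlet(αᵢ + nᵢ) = Dirichlet(15, 26, 14, 10, 9).
For a Dirichlet(a₁,…,a_K) with all aᵢ > 1, the mode has j-th component (aⱼ − 1)/(Σaᵢ − K).
Here Σaᵢ = 74 and K = 5, so p_1 = (15 − 1)/(74 − 5) = 14/69 ≈ 0.2029.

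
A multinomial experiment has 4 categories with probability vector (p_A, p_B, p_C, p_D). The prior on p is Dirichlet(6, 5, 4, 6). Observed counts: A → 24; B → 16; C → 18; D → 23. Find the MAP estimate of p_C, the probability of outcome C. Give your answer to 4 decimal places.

MAP estimate of p_C = 0.2143

The posterior is Dirichlet(αᵢ + nᵢ) = Dirichlet(30, 21, 22, 29).
For a Dirichlet(a₁,…,a_K) with all aᵢ > 1, the mode has j-th component (aⱼ − 1)/(Σaᵢ − K).
Here Σaᵢ = 102 and K = 4, so p_C = (22 − 1)/(102 − 4) = 21/98 ≈ 0.2143.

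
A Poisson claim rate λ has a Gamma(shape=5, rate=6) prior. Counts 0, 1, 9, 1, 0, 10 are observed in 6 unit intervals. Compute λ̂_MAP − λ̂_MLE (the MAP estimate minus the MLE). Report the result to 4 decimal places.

MAP − MLE = -1.4167

Σxᵢ = 21. Posterior is Gamma(26, 12); MAP = (26−1)/12 = 25/12 ≈ 2.08333.
MLE = x̄ = 21/6 ≈ 3.50000.
Difference = 25/12 − 21/6 = -17/12 ≈ -1.4167.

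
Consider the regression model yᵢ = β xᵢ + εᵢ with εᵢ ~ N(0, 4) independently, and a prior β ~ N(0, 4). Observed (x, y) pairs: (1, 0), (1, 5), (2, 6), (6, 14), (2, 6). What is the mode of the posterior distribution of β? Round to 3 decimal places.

β̂_MAP = 2.404

log p(β | y) = −Σ(yᵢ − βxᵢ)²/(2·4) − β²/(2·4) + const.
Setting the derivative to zero: Σxᵢ(yᵢ − βxᵢ)/4 − β/4 = 0, so β = Σxᵢyᵢ / (Σxᵢ² + σ²/τ²).
Σxᵢyᵢ = 1·0 + 1·5 + 2·6 + 6·14 + 2·6 = 113; Σxᵢ² = 46; σ²/τ² = 1.
β̂_MAP = 113 / (46 + 1) = 113/47 ≈ 2.404.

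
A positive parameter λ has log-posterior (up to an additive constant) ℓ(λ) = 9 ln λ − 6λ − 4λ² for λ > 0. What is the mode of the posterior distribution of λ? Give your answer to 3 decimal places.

ℓ'(λ) = 9/λ − 6 − 8λ. Setting this to zero and multiplying by λ: 8λ² + 6λ − 9 = 0.
λ = (−6 + √(6² + 4·8·9)) / (2·8) = (−6 + √324) / 16 = (−6 + 18)/16 = 3/4.
ℓ''(λ) = −9/λ² − 8 < 0, confirming a maximum.

λ̂_MAP = 0.750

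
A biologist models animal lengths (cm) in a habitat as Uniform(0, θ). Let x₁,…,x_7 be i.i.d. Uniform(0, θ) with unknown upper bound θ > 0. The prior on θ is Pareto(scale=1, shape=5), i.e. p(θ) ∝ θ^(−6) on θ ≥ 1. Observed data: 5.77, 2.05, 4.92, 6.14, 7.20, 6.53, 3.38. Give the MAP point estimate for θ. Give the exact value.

The Uniform(0, θ) likelihood is θ^(−n) for θ ≥ max(xᵢ), zero otherwise. Here max(xᵢ) = 7.20.
Posterior ∝ θ^(−6) · θ^(−7) = θ^(−13) on θ ≥ max(1, 7.20) = 7.20.
This density is strictly decreasing in θ, so the posterior mode lies at the lower boundary of the support.

θ̂_MAP = 7.20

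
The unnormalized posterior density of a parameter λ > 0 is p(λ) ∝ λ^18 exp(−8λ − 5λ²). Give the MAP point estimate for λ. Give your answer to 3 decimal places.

ℓ'(λ) = 18/λ − 8 − 10λ. Setting this to zero and multiplying by λ: 10λ² + 8λ − 18 = 0.
λ = (−8 + √(8² + 4·10·18)) / (2·10) = (−8 + √784) / 20 = (−8 + 28)/20 = 1.
ℓ''(λ) = −18/λ² − 10 < 0, confirming a maximum.

λ̂_MAP = 1.000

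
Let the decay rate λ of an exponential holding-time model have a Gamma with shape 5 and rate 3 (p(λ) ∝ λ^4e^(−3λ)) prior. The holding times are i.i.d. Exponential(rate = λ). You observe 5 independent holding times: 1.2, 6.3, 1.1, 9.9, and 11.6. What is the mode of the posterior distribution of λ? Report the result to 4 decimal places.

The Exponential(rate=λ) likelihood is ∝ λ^n e^(−λΣtᵢ). Here n = 5 and Σtᵢ = 1.2 + 6.3 + 1.1 + 9.9 + 11.6 = 30.1.
Posterior ∝ λ^4e^(−3λ) · λ^5e^(−30.1λ) = λ^9e^(−33.1λ), i.e. Gamma(10, 33.1).
Mode = (a−1)/b = 9/33.1 ≈ 0.2719.

λ̂_MAP = 0.2719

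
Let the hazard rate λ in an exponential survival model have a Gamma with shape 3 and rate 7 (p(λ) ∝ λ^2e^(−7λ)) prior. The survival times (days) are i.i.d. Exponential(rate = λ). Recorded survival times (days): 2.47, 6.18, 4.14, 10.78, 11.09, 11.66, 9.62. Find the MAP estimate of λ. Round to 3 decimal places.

The Exponential(rate=λ) likelihood is ∝ λ^n e^(−λΣtᵢ). Here n = 7 and Σtᵢ = 2.47 + 6.18 + 4.14 + 10.78 + 11.09 + 11.66 + 9.62 = 55.94.
Posterior ∝ λ^2e^(−7λ) · λ^7e^(−55.94λ) = λ^9e^(−62.94λ), i.e. Gamma(10, 62.94).
Mode = (a−1)/b = 9/62.94 ≈ 0.143.

λ̂_MAP = 0.143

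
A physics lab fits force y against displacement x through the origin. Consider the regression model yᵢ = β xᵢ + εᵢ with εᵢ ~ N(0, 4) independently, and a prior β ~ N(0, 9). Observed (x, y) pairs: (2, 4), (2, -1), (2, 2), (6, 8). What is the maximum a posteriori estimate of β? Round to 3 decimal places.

β̂_MAP = 1.197

log p(β | y) = −Σ(yᵢ − βxᵢ)²/(2·4) − β²/(2·9) + const.
Setting the derivative to zero: Σxᵢ(yᵢ − βxᵢ)/4 − β/9 = 0, so β = Σxᵢyᵢ / (Σxᵢ² + σ²/τ²).
Σxᵢyᵢ = 2·4 + 2·(-1) + 2·2 + 6·8 = 58; Σxᵢ² = 48; σ²/τ² = 4/9.
β̂_MAP = 58 / (48 + 4/9) = 58/(436/9) = 261/218 ≈ 1.197.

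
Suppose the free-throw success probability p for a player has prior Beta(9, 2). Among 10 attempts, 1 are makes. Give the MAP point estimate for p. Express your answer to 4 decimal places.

p̂_MAP = 0.4737

Prior: Beta(9, 2).
Data: 1 success in 10 trials. The binomial likelihood contributes p(1−p)^9, so the posterior is Beta(9+1, 2+9) = Beta(10, 11).
For Beta(a, b) with a, b > 1 the mode is (a−1)/(a+b−2) = 9/19 ≈ 0.4737.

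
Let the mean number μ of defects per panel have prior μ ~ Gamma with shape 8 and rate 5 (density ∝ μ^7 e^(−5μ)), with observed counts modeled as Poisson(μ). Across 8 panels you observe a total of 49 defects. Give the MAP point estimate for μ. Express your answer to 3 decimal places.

μ̂_MAP = 4.308

Σxᵢ = 49, n = 8.
Posterior ∝ μ^7e^(−5μ) · μ^49e^(−8μ) = μ^56e^(−13μ), i.e. Gamma(shape=57, rate=13).
The mode of a Gamma(a, b) with a ≥ 1 (shape–rate) is (a−1)/b = 56/13 ≈ 4.308.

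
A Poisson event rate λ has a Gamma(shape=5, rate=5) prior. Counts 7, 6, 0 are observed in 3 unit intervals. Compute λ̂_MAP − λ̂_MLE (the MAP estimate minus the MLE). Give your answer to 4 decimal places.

MAP − MLE = -2.2083

Σxᵢ = 13. Posterior is Gamma(18, 8); MAP = (18−1)/8 = 17/8 ≈ 2.12500.
MLE = x̄ = 13/3 ≈ 4.33333.
Difference = 17/8 − 13/3 = -53/24 ≈ -2.2083.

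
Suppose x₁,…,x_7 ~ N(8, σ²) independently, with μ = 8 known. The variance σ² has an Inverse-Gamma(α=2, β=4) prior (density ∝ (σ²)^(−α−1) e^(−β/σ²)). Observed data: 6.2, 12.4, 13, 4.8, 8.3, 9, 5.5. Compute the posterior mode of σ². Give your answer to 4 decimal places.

Sum of squared deviations about the known mean: SS = (6.2−8)² + (12.4−8)² + (13−8)² + (4.8−8)² + (8.3−8)² + (9−8)² + (5.5−8)² = 65.18.
The Normal likelihood contributes (σ²)^(−n/2) exp(−SS/(2σ²)), so the posterior is Inverse-Gamma(α + n/2, β + SS/2) = Inverse-Gamma(5.5, 36.59).
The mode of Inverse-Gamma(a, b) is b/(a+1) = 36.59/6.5 ≈ 5.6292.

σ̂²_MAP = 5.6292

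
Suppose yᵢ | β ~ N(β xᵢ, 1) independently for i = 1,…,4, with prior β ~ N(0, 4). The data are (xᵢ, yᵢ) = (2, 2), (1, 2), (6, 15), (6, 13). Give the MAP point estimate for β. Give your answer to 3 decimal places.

log p(β | y) = −Σ(yᵢ − βxᵢ)²/(2·1) − β²/(2·4) + const.
Setting the derivative to zero: Σxᵢ(yᵢ − βxᵢ)/1 − β/4 = 0, so β = Σxᵢyᵢ / (Σxᵢ² + σ²/τ²).
Σxᵢyᵢ = 2·2 + 1·2 + 6·15 + 6·13 = 174; Σxᵢ² = 77; σ²/τ² = 0.25.
β̂_MAP = 174 / (77 + 0.25) = 174/77.25 ≈ 2.252.

β̂_MAP = 2.252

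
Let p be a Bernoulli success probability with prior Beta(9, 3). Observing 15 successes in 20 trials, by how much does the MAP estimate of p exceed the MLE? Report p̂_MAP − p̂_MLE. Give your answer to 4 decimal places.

Posterior is Beta(24, 8); MAP = (24−1)/(32−2) = 23/30 ≈ 0.76667.
MLE ignores the prior: p̂_MLE = k/n = 15/20 ≈ 0.75000.
Difference = 23/30 − 15/20 = 1/60 ≈ 0.0167.

MAP − MLE = 0.0167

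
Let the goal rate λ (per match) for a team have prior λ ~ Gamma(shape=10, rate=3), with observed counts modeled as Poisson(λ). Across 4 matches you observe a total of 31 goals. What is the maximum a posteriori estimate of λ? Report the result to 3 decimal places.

Σxᵢ = 31, n = 4.
Posterior ∝ λ^9e^(−3λ) · λ^31e^(−4λ) = λ^40e^(−7λ), i.e. Gamma(shape=41, rate=7).
The mode of a Gamma(a, b) with a ≥ 1 (shape–rate) is (a−1)/b = 40/7 ≈ 5.714.

λ̂_MAP = 5.714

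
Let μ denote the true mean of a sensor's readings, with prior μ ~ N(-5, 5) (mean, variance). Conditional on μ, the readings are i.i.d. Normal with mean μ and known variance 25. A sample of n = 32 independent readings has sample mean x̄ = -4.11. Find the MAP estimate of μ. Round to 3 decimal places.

n = 32, x̄ = -4.11.
For a Normal prior and Normal likelihood with known variance, the posterior is Normal; its mode equals its mean, the precision-weighted average.
Prior precision 1/σ₀² = 1/5 = 0.2; data precision n/σ² = 32/25 = 1.28.
μ̂ = (0.2·(-5) + 1.28·(-4.11)) / (0.2 + 1.28) = (-6.2608)/1.48 = -3913/925 ≈ -4.230.

μ̂_MAP = -4.230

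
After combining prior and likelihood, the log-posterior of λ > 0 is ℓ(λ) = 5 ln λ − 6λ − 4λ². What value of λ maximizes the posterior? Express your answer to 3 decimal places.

λ̂_MAP = 0.500

ℓ'(λ) = 5/λ − 6 − 8λ. Setting this to zero and multiplying by λ: 8λ² + 6λ − 5 = 0.
λ = (−6 + √(6² + 4·8·5)) / (2·8) = (−6 + √196) / 16 = (−6 + 14)/16 = 1/2.
ℓ''(λ) = −5/λ² − 8 < 0, confirming a maximum.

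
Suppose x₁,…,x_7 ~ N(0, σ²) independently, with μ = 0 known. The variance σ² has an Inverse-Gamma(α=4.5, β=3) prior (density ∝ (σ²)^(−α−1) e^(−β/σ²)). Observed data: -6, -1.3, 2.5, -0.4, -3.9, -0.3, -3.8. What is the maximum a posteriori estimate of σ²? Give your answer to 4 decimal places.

σ̂²_MAP = 4.4356

Sum of squared deviations about the known mean: SS = (-6−0)² + (-1.3−0)² + (2.5−0)² + (-0.4−0)² + (-3.9−0)² + (-0.3−0)² + (-3.8−0)² = 73.84.
The Normal likelihood contributes (σ²)^(−n/2) exp(−SS/(2σ²)), so the posterior is Inverse-Gamma(α + n/2, β + SS/2) = Inverse-Gamma(8, 39.92).
The mode of Inverse-Gamma(a, b) is b/(a+1) = 39.92/9 ≈ 4.4356.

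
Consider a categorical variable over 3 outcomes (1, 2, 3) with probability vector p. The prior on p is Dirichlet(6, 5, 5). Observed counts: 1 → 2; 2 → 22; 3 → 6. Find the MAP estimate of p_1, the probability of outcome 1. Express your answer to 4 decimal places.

MAP estimate: 0.1628

The posterior is Dirichlet(αᵢ + nᵢ) = Dirichlet(8, 27, 11).
For a Dirichlet(a₁,…,a_K) with all aᵢ > 1, the mode has j-th component (aⱼ − 1)/(Σaᵢ − K).
Here Σaᵢ = 46 and K = 3, so p_1 = (8 − 1)/(46 − 3) = 7/43 ≈ 0.1628.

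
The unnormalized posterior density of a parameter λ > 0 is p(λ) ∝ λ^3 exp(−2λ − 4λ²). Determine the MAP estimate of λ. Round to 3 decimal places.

λ̂_MAP = 0.500

ℓ'(λ) = 3/λ − 2 − 8λ. Setting this to zero and multiplying by λ: 8λ² + 2λ − 3 = 0.
λ = (−2 + √(2² + 4·8·3)) / (2·8) = (−2 + √100) / 16 = (−2 + 10)/16 = 1/2.
ℓ''(λ) = −3/λ² − 8 < 0, confirming a maximum.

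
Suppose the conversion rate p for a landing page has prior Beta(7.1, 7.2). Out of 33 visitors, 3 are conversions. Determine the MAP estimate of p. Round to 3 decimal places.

p̂_MAP = 0.201

Prior: Beta(7.1, 7.2).
Data: 3 successes in 33 trials. The binomial likelihood contributes p^3(1−p)^30, so the posterior is Beta(7.1+3, 7.2+30) = Beta(10.1, 37.2).
For Beta(a, b) with a, b > 1 the mode is (a−1)/(a+b−2) = 9.1/45.3 ≈ 0.201.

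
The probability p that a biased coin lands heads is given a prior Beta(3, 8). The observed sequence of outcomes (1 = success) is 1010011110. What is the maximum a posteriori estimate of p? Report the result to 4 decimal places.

Prior: Beta(3, 8).
Data: 6 successes in 10 trials (from the sequence). The binomial likelihood contributes p^6(1−p)^4, so the posterior is Beta(3+6, 8+4) = Beta(9, 12).
For Beta(a, b) with a, b > 1 the mode is (a−1)/(a+b−2) = 8/19 ≈ 0.4211.

p̂_MAP = 0.4211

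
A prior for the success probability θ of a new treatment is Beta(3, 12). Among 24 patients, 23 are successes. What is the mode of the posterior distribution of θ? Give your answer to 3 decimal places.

θ̂_MAP = 0.676

Prior: Beta(3, 12).
Data: 23 successes in 24 trials. The binomial likelihood contributes θ^23(1−θ)^1, so the posterior is Beta(3+23, 12+1) = Beta(26, 13).
For Beta(a, b) with a, b > 1 the mode is (a−1)/(a+b−2) = 25/37 ≈ 0.676.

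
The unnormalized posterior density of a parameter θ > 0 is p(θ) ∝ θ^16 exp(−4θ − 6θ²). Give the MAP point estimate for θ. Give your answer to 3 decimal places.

θ̂_MAP = 1.000

ℓ'(θ) = 16/θ − 4 − 12θ. Setting this to zero and multiplying by θ: 12θ² + 4θ − 16 = 0.
θ = (−4 + √(4² + 4·12·16)) / (2·12) = (−4 + √784) / 24 = (−4 + 28)/24 = 1.
ℓ''(θ) = −16/θ² − 12 < 0, confirming a maximum.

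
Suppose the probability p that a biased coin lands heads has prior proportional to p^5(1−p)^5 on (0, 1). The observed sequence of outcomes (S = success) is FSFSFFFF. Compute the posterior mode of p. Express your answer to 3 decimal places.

p̂_MAP = 0.389

The prior density ∝ p^5(1−p)^5 is the kernel of Beta(6, 6).
Data: 2 successes in 8 trials (from the sequence). The binomial likelihood contributes p^2(1−p)^6, so the posterior is Beta(6+2, 6+6) = Beta(8, 12).
For Beta(a, b) with a, b > 1 the mode is (a−1)/(a+b−2) = 7/18 ≈ 0.389.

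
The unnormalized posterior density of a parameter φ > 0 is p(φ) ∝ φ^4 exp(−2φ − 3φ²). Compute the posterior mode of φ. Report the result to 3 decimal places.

ℓ'(φ) = 4/φ − 2 − 6φ. Setting this to zero and multiplying by φ: 6φ² + 2φ − 4 = 0.
φ = (−2 + √(2² + 4·6·4)) / (2·6) = (−2 + √100) / 12 = (−2 + 10)/12 = 2/3.
ℓ''(φ) = −4/φ² − 6 < 0, confirming a maximum.

φ̂_MAP = 0.667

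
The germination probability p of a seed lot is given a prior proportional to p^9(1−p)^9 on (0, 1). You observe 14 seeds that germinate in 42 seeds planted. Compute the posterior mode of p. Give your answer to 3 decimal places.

p̂_MAP = 0.383

The prior density ∝ p^9(1−p)^9 is the kernel of Beta(10, 10).
Data: 14 successes in 42 trials. The binomial likelihood contributes p^14(1−p)^28, so the posterior is Beta(10+14, 10+28) = Beta(24, 38).
For Beta(a, b) with a, b > 1 the mode is (a−1)/(a+b−2) = 23/60 ≈ 0.383.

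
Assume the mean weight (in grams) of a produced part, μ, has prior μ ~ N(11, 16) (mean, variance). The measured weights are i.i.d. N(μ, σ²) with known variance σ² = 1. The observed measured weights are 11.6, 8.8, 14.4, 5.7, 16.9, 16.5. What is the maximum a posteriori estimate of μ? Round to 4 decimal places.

μ̂_MAP = 12.3031

n = 6; x̄ = (11.6 + 8.8 + 14.4 + 5.7 + 16.9 + 16.5)/6 = 73.9/6 = 739/60 ≈ 12.3167.
For a Normal prior and Normal likelihood with known variance, the posterior is Normal; its mode equals its mean, the precision-weighted average.
Prior precision 1/σ₀² = 1/16 = 0.0625; data precision n/σ² = 6/1 = 6.
μ̂ = (0.0625·11 + 6·(739/60)) / (0.0625 + 6) = 74.5875/6.0625 = 5967/485 ≈ 12.3031.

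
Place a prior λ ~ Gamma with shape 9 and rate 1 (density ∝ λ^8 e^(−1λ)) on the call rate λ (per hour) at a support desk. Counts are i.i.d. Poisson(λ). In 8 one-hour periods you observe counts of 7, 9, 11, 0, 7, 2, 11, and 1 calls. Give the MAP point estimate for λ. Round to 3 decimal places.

Σxᵢ = 7+9+11+0+7+2+11+1 = 48, with n = 8.
Posterior ∝ λ^8e^(−1λ) · λ^48e^(−8λ) = λ^56e^(−9λ), i.e. Gamma(shape=57, rate=9).
The mode of a Gamma(a, b) with a ≥ 1 (shape–rate) is (a−1)/b = 56/9 ≈ 6.222.

λ̂_MAP = 6.222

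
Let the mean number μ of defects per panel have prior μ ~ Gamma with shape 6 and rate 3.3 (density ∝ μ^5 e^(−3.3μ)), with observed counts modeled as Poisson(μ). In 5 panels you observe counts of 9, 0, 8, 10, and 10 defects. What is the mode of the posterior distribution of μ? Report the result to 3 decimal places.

μ̂_MAP = 5.060

Σxᵢ = 9+0+8+10+10 = 37, with n = 5.
Posterior ∝ μ^5e^(−3.3μ) · μ^37e^(−5μ) = μ^42e^(−8.3μ), i.e. Gamma(shape=43, rate=8.3).
The mode of a Gamma(a, b) with a ≥ 1 (shape–rate) is (a−1)/b = 42/8.3 ≈ 5.060.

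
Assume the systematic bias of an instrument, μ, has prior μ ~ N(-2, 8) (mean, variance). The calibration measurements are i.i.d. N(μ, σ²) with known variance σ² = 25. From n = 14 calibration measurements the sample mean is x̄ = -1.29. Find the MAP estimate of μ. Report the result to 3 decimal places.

n = 14, x̄ = -1.29.
For a Normal prior and Normal likelihood with known variance, the posterior is Normal; its mode equals its mean, the precision-weighted average.
Prior precision 1/σ₀² = 1/8 = 0.125; data precision n/σ² = 14/25 = 0.56.
μ̂ = (0.125·(-2) + 0.56·(-1.29)) / (0.125 + 0.56) = (-0.9724)/0.685 = -4862/3425 ≈ -1.420.

μ̂_MAP = -1.420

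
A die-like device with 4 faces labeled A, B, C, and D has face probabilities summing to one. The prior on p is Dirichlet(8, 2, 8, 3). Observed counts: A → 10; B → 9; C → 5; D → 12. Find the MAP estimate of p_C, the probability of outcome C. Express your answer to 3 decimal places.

The posterior is Dirichlet(αᵢ + nᵢ) = Dirichlet(18, 11, 13, 15).
For a Dirichlet(a₁,…,a_K) with all aᵢ > 1, the mode has j-th component (aⱼ − 1)/(Σaᵢ − K).
Here Σaᵢ = 57 and K = 4, so p_C = (13 − 1)/(57 − 4) = 12/53 ≈ 0.226.

MAP estimate of p_C = 0.226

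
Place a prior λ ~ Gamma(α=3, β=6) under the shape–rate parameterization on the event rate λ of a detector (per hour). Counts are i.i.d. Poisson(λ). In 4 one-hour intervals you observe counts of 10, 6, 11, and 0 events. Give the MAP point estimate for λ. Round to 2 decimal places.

Σxᵢ = 10+6+11+0 = 27, with n = 4.
Posterior ∝ λ^2e^(−6λ) · λ^27e^(−4λ) = λ^29e^(−10λ), i.e. Gamma(shape=30, rate=10).
The mode of a Gamma(a, b) with a ≥ 1 (shape–rate) is (a−1)/b = 29/10 ≈ 2.90.

λ̂_MAP = 2.90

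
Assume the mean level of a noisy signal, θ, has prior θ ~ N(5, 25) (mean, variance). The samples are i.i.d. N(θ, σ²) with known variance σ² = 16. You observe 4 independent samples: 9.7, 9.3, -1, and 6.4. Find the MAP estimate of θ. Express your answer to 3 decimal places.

θ̂_MAP = 5.948

n = 4; x̄ = (9.7 + 9.3 + (-1) + 6.4)/4 = 24.4/4 = 6.1.
For a Normal prior and Normal likelihood with known variance, the posterior is Normal; its mode equals its mean, the precision-weighted average.
Prior precision 1/σ₀² = 1/25 = 0.04; data precision n/σ² = 4/16 = 0.25.
θ̂ = (0.04·5 + 0.25·6.1) / (0.04 + 0.25) = 1.725/0.29 = 345/58 ≈ 5.948.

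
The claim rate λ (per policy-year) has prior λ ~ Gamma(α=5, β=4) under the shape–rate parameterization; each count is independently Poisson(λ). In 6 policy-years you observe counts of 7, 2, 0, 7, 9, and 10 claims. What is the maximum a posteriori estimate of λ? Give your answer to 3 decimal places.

λ̂_MAP = 3.900

Σxᵢ = 7+2+0+7+9+10 = 35, with n = 6.
Posterior ∝ λ^4e^(−4λ) · λ^35e^(−6λ) = λ^39e^(−10λ), i.e. Gamma(shape=40, rate=10).
The mode of a Gamma(a, b) with a ≥ 1 (shape–rate) is (a−1)/b = 39/10 ≈ 3.900.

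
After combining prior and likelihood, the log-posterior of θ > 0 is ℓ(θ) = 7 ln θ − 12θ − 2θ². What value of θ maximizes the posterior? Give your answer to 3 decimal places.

θ̂_MAP = 0.500

ℓ'(θ) = 7/θ − 12 − 4θ. Setting this to zero and multiplying by θ: 4θ² + 12θ − 7 = 0.
θ = (−12 + √(12² + 4·4·7)) / (2·4) = (−12 + √256) / 8 = (−12 + 16)/8 = 1/2.
ℓ''(θ) = −7/θ² − 4 < 0, confirming a maximum.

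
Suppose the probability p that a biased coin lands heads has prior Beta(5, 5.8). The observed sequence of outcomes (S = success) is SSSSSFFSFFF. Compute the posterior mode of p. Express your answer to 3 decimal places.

p̂_MAP = 0.505

Prior: Beta(5, 5.8).
Data: 6 successes in 11 trials (from the sequence). The binomial likelihood contributes p^6(1−p)^5, so the posterior is Beta(5+6, 5.8+5) = Beta(11, 10.8).
For Beta(a, b) with a, b > 1 the mode is (a−1)/(a+b−2) = 10/19.8 ≈ 0.505.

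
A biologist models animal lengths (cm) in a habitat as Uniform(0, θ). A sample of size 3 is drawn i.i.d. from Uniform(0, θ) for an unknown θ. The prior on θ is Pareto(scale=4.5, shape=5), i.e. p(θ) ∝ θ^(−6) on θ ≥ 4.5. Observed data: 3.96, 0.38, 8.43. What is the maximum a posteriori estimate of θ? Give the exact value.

θ̂_MAP = 8.43

The Uniform(0, θ) likelihood is θ^(−n) for θ ≥ max(xᵢ), zero otherwise. Here max(xᵢ) = 8.43.
Posterior ∝ θ^(−6) · θ^(−3) = θ^(−9) on θ ≥ max(4.5, 8.43) = 8.43.
This density is strictly decreasing in θ, so the posterior mode lies at the lower boundary of the support.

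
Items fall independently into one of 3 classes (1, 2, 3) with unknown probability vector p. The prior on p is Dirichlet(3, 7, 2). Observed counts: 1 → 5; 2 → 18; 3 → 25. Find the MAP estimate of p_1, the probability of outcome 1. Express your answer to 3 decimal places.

The posterior is Dirichlet(αᵢ + nᵢ) = Dirichlet(8, 25, 27).
For a Dirichlet(a₁,…,a_K) with all aᵢ > 1, the mode has j-th component (aⱼ − 1)/(Σaᵢ − K).
Here Σaᵢ = 60 and K = 3, so p_1 = (8 − 1)/(60 − 3) = 7/57 ≈ 0.123.

MAP estimate: 0.123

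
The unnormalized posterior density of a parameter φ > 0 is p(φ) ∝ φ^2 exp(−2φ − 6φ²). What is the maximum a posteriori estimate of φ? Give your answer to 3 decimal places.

ℓ'(φ) = 2/φ − 2 − 12φ. Setting this to zero and multiplying by φ: 12φ² + 2φ − 2 = 0.
φ = (−2 + √(2² + 4·12·2)) / (2·12) = (−2 + √100) / 24 = (−2 + 10)/24 = 1/3.
ℓ''(φ) = −2/φ² − 12 < 0, confirming a maximum.

φ̂_MAP = 0.333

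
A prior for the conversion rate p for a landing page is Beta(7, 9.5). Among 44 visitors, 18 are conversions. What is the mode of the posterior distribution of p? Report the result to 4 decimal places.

Prior: Beta(7, 9.5).
Data: 18 successes in 44 trials. The binomial likelihood contributes p^18(1−p)^26, so the posterior is Beta(7+18, 9.5+26) = Beta(25, 35.5).
For Beta(a, b) with a, b > 1 the mode is (a−1)/(a+b−2) = 24/58.5 ≈ 0.4103.

p̂_MAP = 0.4103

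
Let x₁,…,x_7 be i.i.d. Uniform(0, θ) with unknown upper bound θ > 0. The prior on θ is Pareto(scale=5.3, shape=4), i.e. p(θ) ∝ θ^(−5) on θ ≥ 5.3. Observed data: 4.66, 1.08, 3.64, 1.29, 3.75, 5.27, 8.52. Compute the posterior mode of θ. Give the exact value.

θ̂_MAP = 8.52

The Uniform(0, θ) likelihood is θ^(−n) for θ ≥ max(xᵢ), zero otherwise. Here max(xᵢ) = 8.52.
Posterior ∝ θ^(−5) · θ^(−7) = θ^(−12) on θ ≥ max(5.3, 8.52) = 8.52.
This density is strictly decreasing in θ, so the posterior mode lies at the lower boundary of the support.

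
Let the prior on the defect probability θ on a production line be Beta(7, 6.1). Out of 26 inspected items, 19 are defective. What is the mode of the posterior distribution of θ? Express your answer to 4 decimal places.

θ̂_MAP = 0.6739

Prior: Beta(7, 6.1).
Data: 19 successes in 26 trials. The binomial likelihood contributes θ^19(1−θ)^7, so the posterior is Beta(7+19, 6.1+7) = Beta(26, 13.1).
For Beta(a, b) with a, b > 1 the mode is (a−1)/(a+b−2) = 25/37.1 ≈ 0.6739.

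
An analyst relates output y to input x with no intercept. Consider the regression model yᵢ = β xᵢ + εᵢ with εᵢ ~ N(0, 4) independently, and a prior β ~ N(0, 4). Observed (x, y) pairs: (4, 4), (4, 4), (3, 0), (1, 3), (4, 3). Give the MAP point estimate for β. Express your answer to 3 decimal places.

log p(β | y) = −Σ(yᵢ − βxᵢ)²/(2·4) − β²/(2·4) + const.
Setting the derivative to zero: Σxᵢ(yᵢ − βxᵢ)/4 − β/4 = 0, so β = Σxᵢyᵢ / (Σxᵢ² + σ²/τ²).
Σxᵢyᵢ = 4·4 + 4·4 + 3·0 + 1·3 + 4·3 = 47; Σxᵢ² = 58; σ²/τ² = 1.
β̂_MAP = 47 / (58 + 1) = 47/59 ≈ 0.797.

β̂_MAP = 0.797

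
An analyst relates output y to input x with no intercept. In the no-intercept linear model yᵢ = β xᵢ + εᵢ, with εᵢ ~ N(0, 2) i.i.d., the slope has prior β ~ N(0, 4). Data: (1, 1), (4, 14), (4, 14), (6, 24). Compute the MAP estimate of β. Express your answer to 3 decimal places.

log p(β | y) = −Σ(yᵢ − βxᵢ)²/(2·2) − β²/(2·4) + const.
Setting the derivative to zero: Σxᵢ(yᵢ − βxᵢ)/2 − β/4 = 0, so β = Σxᵢyᵢ / (Σxᵢ² + σ²/τ²).
Σxᵢyᵢ = 1·1 + 4·14 + 4·14 + 6·24 = 257; Σxᵢ² = 69; σ²/τ² = 0.5.
β̂_MAP = 257 / (69 + 0.5) = 257/69.5 ≈ 3.698.

β̂_MAP = 3.698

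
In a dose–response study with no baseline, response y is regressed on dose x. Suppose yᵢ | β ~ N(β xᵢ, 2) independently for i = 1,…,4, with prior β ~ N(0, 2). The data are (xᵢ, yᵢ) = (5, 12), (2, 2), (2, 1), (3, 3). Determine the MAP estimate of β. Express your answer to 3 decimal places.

β̂_MAP = 1.744

log p(β | y) = −Σ(yᵢ − βxᵢ)²/(2·2) − β²/(2·2) + const.
Setting the derivative to zero: Σxᵢ(yᵢ − βxᵢ)/2 − β/2 = 0, so β = Σxᵢyᵢ / (Σxᵢ² + σ²/τ²).
Σxᵢyᵢ = 5·12 + 2·2 + 2·1 + 3·3 = 75; Σxᵢ² = 42; σ²/τ² = 1.
β̂_MAP = 75 / (42 + 1) = 75/43 ≈ 1.744.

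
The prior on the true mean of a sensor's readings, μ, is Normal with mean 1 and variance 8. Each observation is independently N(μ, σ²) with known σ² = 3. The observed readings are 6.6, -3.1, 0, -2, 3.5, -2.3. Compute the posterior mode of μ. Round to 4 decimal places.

μ̂_MAP = 0.4824

n = 6; x̄ = (6.6 + (-3.1) + 0 + (-2) + 3.5 + (-2.3))/6 = 2.7/6 = 0.45.
For a Normal prior and Normal likelihood with known variance, the posterior is Normal; its mode equals its mean, the precision-weighted average.
Prior precision 1/σ₀² = 1/8 = 0.125; data precision n/σ² = 6/3 = 2.
μ̂ = (0.125·1 + 2·0.45) / (0.125 + 2) = 1.025/2.125 = 41/85 ≈ 0.4824.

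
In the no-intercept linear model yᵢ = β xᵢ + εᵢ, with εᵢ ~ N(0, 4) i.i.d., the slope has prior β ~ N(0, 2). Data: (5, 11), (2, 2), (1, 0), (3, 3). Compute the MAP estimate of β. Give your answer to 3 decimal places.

log p(β | y) = −Σ(yᵢ − βxᵢ)²/(2·4) − β²/(2·2) + const.
Setting the derivative to zero: Σxᵢ(yᵢ − βxᵢ)/4 − β/2 = 0, so β = Σxᵢyᵢ / (Σxᵢ² + σ²/τ²).
Σxᵢyᵢ = 5·11 + 2·2 + 1·0 + 3·3 = 68; Σxᵢ² = 39; σ²/τ² = 2.
β̂_MAP = 68 / (39 + 2) = 68/41 ≈ 1.659.

β̂_MAP = 1.659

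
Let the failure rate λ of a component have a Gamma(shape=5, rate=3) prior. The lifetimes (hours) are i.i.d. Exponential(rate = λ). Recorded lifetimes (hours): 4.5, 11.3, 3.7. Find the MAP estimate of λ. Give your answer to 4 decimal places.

The Exponential(rate=λ) likelihood is ∝ λ^n e^(−λΣtᵢ). Here n = 3 and Σtᵢ = 4.5 + 11.3 + 3.7 = 19.5.
Posterior ∝ λ^4e^(−3λ) · λ^3e^(−19.5λ) = λ^7e^(−22.5λ), i.e. Gamma(8, 22.5).
Mode = (a−1)/b = 7/22.5 ≈ 0.3111.

λ̂_MAP = 0.3111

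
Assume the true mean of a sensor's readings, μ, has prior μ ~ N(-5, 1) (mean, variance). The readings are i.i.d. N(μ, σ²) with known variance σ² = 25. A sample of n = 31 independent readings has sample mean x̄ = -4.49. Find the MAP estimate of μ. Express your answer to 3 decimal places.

μ̂_MAP = -4.718

n = 31, x̄ = -4.49.
For a Normal prior and Normal likelihood with known variance, the posterior is Normal; its mode equals its mean, the precision-weighted average.
Prior precision 1/σ₀² = 1/1 = 1; data precision n/σ² = 31/25 = 1.24.
μ̂ = (1·(-5) + 1.24·(-4.49)) / (1 + 1.24) = (-10.5676)/2.24 = -26419/5600 ≈ -4.718.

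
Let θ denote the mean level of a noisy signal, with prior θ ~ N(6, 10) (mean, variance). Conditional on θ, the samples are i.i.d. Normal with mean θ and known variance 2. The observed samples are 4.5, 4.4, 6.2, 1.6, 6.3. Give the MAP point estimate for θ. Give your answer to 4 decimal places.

n = 5; x̄ = (4.5 + 4.4 + 6.2 + 1.6 + 6.3)/5 = 23/5 = 4.6.
For a Normal prior and Normal likelihood with known variance, the posterior is Normal; its mode equals its mean, the precision-weighted average.
Prior precision 1/σ₀² = 1/10 = 0.1; data precision n/σ² = 5/2 = 2.5.
θ̂ = (0.1·6 + 2.5·4.6) / (0.1 + 2.5) = 12.1/2.6 = 121/26 ≈ 4.6538.

θ̂_MAP = 4.6538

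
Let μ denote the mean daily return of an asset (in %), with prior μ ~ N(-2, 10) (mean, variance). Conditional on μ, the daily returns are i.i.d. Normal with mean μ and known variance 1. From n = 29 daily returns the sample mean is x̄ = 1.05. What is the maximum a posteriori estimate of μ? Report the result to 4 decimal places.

n = 29, x̄ = 1.05.
For a Normal prior and Normal likelihood with known variance, the posterior is Normal; its mode equals its mean, the precision-weighted average.
Prior precision 1/σ₀² = 1/10 = 0.1; data precision n/σ² = 29/1 = 29.
μ̂ = (0.1·(-2) + 29·1.05) / (0.1 + 29) = 30.25/29.1 = 605/582 ≈ 1.0395.

μ̂_MAP = 1.0395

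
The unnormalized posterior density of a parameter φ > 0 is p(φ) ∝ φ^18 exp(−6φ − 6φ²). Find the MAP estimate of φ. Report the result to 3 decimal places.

ℓ'(φ) = 18/φ − 6 − 12φ. Setting this to zero and multiplying by φ: 12φ² + 6φ − 18 = 0.
φ = (−6 + √(6² + 4·12·18)) / (2·12) = (−6 + √900) / 24 = (−6 + 30)/24 = 1.
ℓ''(φ) = −18/φ² − 12 < 0, confirming a maximum.

φ̂_MAP = 1.000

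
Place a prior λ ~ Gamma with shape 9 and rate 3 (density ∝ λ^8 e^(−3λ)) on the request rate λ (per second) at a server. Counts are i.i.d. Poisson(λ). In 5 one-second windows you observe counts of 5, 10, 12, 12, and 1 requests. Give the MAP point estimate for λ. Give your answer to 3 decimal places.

λ̂_MAP = 6.000

Σxᵢ = 5+10+12+12+1 = 40, with n = 5.
Posterior ∝ λ^8e^(−3λ) · λ^40e^(−5λ) = λ^48e^(−8λ), i.e. Gamma(shape=49, rate=8).
The mode of a Gamma(a, b) with a ≥ 1 (shape–rate) is (a−1)/b = 48/8 ≈ 6.000.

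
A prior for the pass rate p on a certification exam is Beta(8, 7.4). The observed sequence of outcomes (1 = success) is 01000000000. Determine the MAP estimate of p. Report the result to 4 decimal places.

Prior: Beta(8, 7.4).
Data: 1 success in 11 trials (from the sequence). The binomial likelihood contributes p(1−p)^10, so the posterior is Beta(8+1, 7.4+10) = Beta(9, 17.4).
For Beta(a, b) with a, b > 1 the mode is (a−1)/(a+b−2) = 8/24.4 ≈ 0.3279.

p̂_MAP = 0.3279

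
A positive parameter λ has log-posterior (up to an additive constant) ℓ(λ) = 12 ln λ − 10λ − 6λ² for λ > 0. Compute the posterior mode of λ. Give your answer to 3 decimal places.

λ̂_MAP = 0.667

ℓ'(λ) = 12/λ − 10 − 12λ. Setting this to zero and multiplying by λ: 12λ² + 10λ − 12 = 0.
λ = (−10 + √(10² + 4·12·12)) / (2·12) = (−10 + √676) / 24 = (−10 + 26)/24 = 2/3.
ℓ''(λ) = −12/λ² − 12 < 0, confirming a maximum.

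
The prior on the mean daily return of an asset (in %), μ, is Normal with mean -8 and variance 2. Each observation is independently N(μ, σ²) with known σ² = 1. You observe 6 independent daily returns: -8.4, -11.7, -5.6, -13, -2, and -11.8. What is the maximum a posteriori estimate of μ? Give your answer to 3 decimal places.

n = 6; x̄ = ((-8.4) + (-11.7) + (-5.6) + (-13) + (-2) + (-11.8))/6 = -52.5/6 = -8.75.
For a Normal prior and Normal likelihood with known variance, the posterior is Normal; its mode equals its mean, the precision-weighted average.
Prior precision 1/σ₀² = 1/2 = 0.5; data precision n/σ² = 6/1 = 6.
μ̂ = (0.5·(-8) + 6·(-8.75)) / (0.5 + 6) = (-56.5)/6.5 = -113/13 ≈ -8.692.

μ̂_MAP = -8.692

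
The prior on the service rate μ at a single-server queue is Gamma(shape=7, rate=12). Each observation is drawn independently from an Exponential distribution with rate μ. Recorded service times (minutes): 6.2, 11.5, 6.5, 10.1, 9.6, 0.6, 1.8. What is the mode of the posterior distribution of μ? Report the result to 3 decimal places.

The Exponential(rate=μ) likelihood is ∝ μ^n e^(−μΣtᵢ). Here n = 7 and Σtᵢ = 6.2 + 11.5 + 6.5 + 10.1 + 9.6 + 0.6 + 1.8 = 46.3.
Posterior ∝ μ^6e^(−12μ) · μ^7e^(−46.3μ) = μ^13e^(−58.3μ), i.e. Gamma(14, 58.3).
Mode = (a−1)/b = 13/58.3 ≈ 0.223.

μ̂_MAP = 0.223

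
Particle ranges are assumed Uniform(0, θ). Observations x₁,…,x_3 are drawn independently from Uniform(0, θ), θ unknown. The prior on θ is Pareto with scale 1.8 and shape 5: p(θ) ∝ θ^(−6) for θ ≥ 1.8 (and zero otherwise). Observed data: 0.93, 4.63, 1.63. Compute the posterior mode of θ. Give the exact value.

The Uniform(0, θ) likelihood is θ^(−n) for θ ≥ max(xᵢ), zero otherwise. Here max(xᵢ) = 4.63.
Posterior ∝ θ^(−6) · θ^(−3) = θ^(−9) on θ ≥ max(1.8, 4.63) = 4.63.
This density is strictly decreasing in θ, so the posterior mode lies at the lower boundary of the support.

θ̂_MAP = 4.63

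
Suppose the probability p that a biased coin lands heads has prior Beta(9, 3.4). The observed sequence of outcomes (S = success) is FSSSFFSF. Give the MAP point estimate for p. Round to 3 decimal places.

p̂_MAP = 0.652

Prior: Beta(9, 3.4).
Data: 4 successes in 8 trials (from the sequence). The binomial likelihood contributes p^4(1−p)^4, so the posterior is Beta(9+4, 3.4+4) = Beta(13, 7.4).
For Beta(a, b) with a, b > 1 the mode is (a−1)/(a+b−2) = 12/18.4 ≈ 0.652.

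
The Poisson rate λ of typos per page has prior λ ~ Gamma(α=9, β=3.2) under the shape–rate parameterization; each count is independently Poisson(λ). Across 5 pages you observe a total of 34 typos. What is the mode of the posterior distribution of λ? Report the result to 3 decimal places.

Σxᵢ = 34, n = 5.
Posterior ∝ λ^8e^(−3.2λ) · λ^34e^(−5λ) = λ^42e^(−8.2λ), i.e. Gamma(shape=43, rate=8.2).
The mode of a Gamma(a, b) with a ≥ 1 (shape–rate) is (a−1)/b = 42/8.2 ≈ 5.122.

λ̂_MAP = 5.122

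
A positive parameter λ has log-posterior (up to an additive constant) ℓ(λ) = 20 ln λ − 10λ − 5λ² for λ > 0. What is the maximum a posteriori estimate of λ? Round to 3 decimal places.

ℓ'(λ) = 20/λ − 10 − 10λ. Setting this to zero and multiplying by λ: 10λ² + 10λ − 20 = 0.
λ = (−10 + √(10² + 4·10·20)) / (2·10) = (−10 + √900) / 20 = (−10 + 30)/20 = 1.
ℓ''(λ) = −20/λ² − 10 < 0, confirming a maximum.

λ̂_MAP = 1.000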